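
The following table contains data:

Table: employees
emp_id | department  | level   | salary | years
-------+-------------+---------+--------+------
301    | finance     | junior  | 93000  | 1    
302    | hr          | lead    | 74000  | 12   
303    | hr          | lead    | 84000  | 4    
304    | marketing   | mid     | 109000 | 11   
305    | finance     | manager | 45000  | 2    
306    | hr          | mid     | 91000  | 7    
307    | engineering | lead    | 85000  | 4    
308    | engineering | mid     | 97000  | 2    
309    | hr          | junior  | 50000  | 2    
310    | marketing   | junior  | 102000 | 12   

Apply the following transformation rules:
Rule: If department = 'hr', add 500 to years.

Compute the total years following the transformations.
2057

Step 1: Count records where department = 'hr': 4
Step 2: Total bonus added: 4 × 500 = 2000
Step 3: Original sum of years: 57
Step 4: Final sum = 57 + 2000 = 2057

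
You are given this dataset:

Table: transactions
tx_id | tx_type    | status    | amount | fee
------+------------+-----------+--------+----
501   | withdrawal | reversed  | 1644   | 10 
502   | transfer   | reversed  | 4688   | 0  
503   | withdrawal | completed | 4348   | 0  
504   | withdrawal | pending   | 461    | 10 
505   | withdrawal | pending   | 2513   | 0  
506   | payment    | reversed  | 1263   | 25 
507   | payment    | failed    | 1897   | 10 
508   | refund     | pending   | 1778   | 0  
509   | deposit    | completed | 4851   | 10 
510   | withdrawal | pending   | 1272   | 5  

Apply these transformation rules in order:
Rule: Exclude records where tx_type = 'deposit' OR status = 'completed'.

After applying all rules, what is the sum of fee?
60

Step 1: Find records where tx_type = 'deposit' OR status = 'completed'
Step 2: 2 records match, summing to 10
Step 3: Original sum: 70
Step 4: Remaining sum = 70 - 10 = 60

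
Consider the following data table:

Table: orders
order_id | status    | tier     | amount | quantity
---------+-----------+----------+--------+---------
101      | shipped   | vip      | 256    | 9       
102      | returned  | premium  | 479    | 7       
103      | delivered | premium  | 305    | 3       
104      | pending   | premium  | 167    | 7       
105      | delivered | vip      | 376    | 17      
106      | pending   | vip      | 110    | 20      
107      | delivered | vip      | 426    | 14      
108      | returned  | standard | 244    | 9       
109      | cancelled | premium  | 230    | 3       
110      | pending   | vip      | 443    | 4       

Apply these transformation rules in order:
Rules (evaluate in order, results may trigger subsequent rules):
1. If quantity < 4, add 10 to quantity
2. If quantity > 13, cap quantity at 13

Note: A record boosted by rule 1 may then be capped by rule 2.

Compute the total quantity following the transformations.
101

Step 1: Apply rule 1 to records with quantity < 4
  - 2 records get bonus of 10
  - Of these, 0 records then exceed 13 and get capped
Step 2: Apply rule 2 to records with quantity > 13
  - 3 records (original) are capped
Step 3: Calculate final sum = 101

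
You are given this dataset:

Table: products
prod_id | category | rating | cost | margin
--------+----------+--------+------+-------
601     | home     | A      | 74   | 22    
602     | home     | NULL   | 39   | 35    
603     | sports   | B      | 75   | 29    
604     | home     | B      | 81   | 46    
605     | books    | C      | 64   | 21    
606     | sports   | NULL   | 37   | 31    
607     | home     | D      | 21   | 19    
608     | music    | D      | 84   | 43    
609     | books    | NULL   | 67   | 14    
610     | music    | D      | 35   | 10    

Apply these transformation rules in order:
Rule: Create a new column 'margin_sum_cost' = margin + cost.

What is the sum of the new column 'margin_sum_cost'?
847

Step 1: For each record, compute margin + cost
Example calculations:
  22 + 74 = 96
  35 + 39 = 74
  29 + 75 = 104
  ...
Step 2: Sum all derived values
Step 3: Total = 847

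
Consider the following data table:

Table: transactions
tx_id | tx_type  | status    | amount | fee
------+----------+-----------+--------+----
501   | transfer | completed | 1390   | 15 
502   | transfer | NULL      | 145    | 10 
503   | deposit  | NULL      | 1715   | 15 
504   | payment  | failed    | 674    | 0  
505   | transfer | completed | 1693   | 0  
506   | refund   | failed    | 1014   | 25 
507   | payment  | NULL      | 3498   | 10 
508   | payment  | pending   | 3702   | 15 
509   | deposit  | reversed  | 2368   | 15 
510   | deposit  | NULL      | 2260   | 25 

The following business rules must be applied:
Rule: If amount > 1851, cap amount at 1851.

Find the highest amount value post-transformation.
1851

Step 1: Original maximum amount = 3702
Step 2: Apply cap at 1851
Step 3: 4 records had amount > 1851 and were capped
Step 4: Maximum after transformation = 1851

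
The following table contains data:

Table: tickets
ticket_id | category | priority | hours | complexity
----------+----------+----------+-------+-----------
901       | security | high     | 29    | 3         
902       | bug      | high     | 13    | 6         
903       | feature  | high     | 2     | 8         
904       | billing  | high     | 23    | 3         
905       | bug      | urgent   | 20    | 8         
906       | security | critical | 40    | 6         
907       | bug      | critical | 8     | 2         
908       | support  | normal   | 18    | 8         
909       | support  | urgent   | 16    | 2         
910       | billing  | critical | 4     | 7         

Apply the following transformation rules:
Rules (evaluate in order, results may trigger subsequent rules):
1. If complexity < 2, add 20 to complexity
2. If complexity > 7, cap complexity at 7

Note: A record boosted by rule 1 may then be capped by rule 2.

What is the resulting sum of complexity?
50

Step 1: Apply rule 1 to records with complexity < 2
  - 0 records get bonus of 20
  - Of these, 0 records then exceed 7 and get capped
Step 2: Apply rule 2 to records with complexity > 7
  - 3 records (original) are capped
Step 3: Calculate final sum = 50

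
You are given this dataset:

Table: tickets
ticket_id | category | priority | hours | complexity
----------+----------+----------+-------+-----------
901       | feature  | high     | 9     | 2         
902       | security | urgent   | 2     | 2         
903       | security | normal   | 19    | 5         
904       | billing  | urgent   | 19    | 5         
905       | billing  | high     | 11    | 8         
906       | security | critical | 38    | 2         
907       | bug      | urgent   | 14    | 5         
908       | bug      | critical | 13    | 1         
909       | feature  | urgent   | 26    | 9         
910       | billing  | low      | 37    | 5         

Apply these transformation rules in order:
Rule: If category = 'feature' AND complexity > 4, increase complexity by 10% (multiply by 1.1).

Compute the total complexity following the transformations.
44.9

Step 1: Find records where category = 'feature' AND complexity > 4
Step 2: 1 records match, summing to 9
Step 3: After multiplier: 9 × 1.1 = 9.9
Step 4: Unaffected records sum: 35
Step 5: Final sum = 9.9 + 35 = 44.9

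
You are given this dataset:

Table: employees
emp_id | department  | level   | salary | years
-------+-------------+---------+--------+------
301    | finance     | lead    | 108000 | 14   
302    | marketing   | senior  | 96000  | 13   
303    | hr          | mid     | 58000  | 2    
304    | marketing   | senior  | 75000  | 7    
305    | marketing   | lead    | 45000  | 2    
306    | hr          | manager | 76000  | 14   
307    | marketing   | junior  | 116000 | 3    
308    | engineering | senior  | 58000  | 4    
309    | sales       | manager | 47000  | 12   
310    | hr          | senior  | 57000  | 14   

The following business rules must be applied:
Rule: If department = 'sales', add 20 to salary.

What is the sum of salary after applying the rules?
736020

Step 1: Count records where department = 'sales': 1
Step 2: Total bonus added: 1 × 20 = 20
Step 3: Original sum of salary: 736000
Step 4: Final sum = 736000 + 20 = 736020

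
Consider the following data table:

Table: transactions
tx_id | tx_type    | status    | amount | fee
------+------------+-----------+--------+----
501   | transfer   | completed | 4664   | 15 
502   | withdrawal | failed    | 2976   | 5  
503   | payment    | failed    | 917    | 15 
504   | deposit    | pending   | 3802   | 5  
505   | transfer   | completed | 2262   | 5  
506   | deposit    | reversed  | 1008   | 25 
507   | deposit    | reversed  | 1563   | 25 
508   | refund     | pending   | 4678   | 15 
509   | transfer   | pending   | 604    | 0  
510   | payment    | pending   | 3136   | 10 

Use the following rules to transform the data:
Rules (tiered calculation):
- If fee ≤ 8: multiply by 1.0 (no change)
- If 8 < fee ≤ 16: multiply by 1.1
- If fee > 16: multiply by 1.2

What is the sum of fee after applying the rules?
135.5

Step 1: Tier 1 (fee ≤ 8): 4 records, sum = 15 × 1.0 = 15.0
Step 2: Tier 2 (8 < fee ≤ 16): 4 records, sum = 55 × 1.1 = 60.5
Step 3: Tier 3 (fee > 16): 2 records, sum = 50 × 1.2 = 60.0
Step 4: Final sum = 15.0 + 60.5 + 60.0 = 135.5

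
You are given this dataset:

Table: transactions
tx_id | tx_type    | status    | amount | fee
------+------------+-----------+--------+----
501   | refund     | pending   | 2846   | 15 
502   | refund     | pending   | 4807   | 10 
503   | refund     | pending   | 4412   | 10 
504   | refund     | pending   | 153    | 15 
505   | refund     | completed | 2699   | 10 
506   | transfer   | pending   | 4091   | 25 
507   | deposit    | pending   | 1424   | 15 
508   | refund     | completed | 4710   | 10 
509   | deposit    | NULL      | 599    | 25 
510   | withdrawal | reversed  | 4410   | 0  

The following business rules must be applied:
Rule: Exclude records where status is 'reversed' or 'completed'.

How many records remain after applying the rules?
7

Step 1: Count records to exclude
  - 1 (reversed) + 2 (completed) = 3 records
Step 2: Total records: 10
Step 3: Remaining = 10 - 3 = 7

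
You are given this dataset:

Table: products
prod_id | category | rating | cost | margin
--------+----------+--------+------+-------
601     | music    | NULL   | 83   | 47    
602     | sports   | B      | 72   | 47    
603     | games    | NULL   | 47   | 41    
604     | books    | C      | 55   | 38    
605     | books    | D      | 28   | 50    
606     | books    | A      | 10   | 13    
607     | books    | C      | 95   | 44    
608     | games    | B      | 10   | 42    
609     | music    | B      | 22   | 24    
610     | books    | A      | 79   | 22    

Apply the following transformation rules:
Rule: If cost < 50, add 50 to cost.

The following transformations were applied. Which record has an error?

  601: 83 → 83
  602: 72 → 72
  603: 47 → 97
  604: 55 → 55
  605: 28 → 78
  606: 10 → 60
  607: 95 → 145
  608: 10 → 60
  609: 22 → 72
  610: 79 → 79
Record 607 has an error. The correct transformed value should be 95, not 145.

Step 1: Check each record against the rule
Step 2: Record 607 has cost = 95
Step 3: Since 95 >= 50, the bonus should not have been applied
Step 4: Correct value = 95, but claimed value = 145
Conclusion: Record 607 has the error.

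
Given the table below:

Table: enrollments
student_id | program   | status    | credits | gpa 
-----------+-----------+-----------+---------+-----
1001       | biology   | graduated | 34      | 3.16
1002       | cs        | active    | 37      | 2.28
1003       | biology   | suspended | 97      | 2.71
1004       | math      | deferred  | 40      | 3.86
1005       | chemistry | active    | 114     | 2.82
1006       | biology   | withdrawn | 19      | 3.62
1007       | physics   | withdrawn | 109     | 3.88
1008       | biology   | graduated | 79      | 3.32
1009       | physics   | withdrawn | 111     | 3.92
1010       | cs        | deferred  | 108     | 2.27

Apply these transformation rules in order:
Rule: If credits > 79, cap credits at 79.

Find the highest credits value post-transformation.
79

Step 1: Original maximum credits = 114
Step 2: Apply cap at 79
Step 3: 5 records had credits > 79 and were capped
Step 4: Maximum after transformation = 79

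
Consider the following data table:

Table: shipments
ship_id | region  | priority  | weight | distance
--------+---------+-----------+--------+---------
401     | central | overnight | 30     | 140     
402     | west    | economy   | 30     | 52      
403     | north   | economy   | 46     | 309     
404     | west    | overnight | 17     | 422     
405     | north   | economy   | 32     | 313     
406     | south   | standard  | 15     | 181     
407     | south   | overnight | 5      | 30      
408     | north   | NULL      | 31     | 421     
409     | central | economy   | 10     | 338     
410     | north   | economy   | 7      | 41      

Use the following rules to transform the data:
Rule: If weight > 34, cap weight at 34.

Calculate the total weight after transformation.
211

Step 1: 1 records have weight > 34
Step 2: These records originally summed to 46
Step 3: After capping: 1 × 34 = 34
Step 4: Unaffected records sum: 177
Step 5: Final sum = 34 + 177 = 211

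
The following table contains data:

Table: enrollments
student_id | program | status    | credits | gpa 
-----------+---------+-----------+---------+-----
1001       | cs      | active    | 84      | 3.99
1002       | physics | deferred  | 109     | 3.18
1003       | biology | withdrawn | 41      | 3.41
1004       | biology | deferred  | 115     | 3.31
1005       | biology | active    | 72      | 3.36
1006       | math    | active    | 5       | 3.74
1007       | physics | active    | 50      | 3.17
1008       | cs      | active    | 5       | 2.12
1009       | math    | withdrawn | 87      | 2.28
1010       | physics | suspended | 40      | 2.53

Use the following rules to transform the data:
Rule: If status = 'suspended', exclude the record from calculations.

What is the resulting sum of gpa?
28.56

Step 1: Identify records where status = 'suspended'
Step 2: The excluded records sum to 2.53
Step 3: Original total gpa = 31.09
Step 4: Remaining total = 31.09 - 2.53 = 28.56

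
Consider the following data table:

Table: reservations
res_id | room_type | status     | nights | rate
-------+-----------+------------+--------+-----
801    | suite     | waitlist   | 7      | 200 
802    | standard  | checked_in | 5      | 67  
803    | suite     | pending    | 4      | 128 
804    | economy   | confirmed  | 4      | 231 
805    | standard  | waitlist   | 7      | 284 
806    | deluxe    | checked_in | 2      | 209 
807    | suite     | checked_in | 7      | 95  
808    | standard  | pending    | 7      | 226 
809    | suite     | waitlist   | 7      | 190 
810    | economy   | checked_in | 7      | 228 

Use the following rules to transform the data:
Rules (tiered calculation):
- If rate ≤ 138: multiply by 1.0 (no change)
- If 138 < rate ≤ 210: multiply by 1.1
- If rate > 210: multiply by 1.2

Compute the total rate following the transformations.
2111.7

Step 1: Tier 1 (rate ≤ 138): 3 records, sum = 290 × 1.0 = 290.0
Step 2: Tier 2 (138 < rate ≤ 210): 3 records, sum = 599 × 1.1 = 658.9
Step 3: Tier 3 (rate > 210): 4 records, sum = 969 × 1.2 = 1162.8
Step 4: Final sum = 290.0 + 658.9 + 1162.8 = 2111.7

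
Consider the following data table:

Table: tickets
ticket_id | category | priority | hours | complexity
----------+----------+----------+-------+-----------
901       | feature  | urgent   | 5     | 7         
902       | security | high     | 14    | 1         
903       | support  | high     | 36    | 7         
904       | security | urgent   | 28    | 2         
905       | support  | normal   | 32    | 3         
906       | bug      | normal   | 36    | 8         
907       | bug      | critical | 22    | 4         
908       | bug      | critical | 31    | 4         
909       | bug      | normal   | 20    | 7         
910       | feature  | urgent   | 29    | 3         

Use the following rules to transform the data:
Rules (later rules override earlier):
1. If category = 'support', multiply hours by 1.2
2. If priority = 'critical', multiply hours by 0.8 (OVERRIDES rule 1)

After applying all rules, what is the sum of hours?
256.0

Step 1: Rule 2 takes priority for records with priority = 'critical'
  - 2 records: 53 × 0.8 = 42.4
Step 2: Rule 1 applies to remaining records with category = 'support'
  - 2 records: 68 × 1.2 = 81.6
Step 3: Other records unchanged: 132
Step 4: Final sum = 42.4 + 81.6 + 132 = 256.0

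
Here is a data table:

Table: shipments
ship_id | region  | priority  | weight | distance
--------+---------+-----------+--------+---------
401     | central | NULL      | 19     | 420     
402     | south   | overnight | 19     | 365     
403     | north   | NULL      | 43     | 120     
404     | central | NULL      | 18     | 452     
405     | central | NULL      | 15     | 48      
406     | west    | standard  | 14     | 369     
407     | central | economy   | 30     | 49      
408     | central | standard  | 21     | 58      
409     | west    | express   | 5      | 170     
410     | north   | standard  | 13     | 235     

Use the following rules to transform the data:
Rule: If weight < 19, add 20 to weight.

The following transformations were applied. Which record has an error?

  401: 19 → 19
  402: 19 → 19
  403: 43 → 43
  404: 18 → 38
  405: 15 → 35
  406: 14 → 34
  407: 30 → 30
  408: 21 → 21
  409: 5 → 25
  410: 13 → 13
Record 410 has an error. The correct transformed value should be 33, not 13.

Step 1: Check each record against the rule
Step 2: Record 410 has weight = 13
Step 3: Since 13 < 19, the bonus should have been applied
Step 4: Correct value = 33, but claimed value = 13
Conclusion: Record 410 has the error.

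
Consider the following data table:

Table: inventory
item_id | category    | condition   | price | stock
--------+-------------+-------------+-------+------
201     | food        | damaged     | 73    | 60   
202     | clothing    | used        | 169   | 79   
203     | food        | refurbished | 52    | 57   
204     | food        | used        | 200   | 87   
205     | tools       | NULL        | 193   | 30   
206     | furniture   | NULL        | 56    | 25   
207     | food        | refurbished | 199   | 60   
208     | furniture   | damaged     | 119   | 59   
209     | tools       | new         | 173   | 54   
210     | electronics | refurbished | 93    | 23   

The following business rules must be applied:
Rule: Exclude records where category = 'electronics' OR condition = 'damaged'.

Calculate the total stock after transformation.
392

Step 1: Find records where category = 'electronics' OR condition = 'damaged'
Step 2: 3 records match, summing to 142
Step 3: Original sum: 534
Step 4: Remaining sum = 534 - 142 = 392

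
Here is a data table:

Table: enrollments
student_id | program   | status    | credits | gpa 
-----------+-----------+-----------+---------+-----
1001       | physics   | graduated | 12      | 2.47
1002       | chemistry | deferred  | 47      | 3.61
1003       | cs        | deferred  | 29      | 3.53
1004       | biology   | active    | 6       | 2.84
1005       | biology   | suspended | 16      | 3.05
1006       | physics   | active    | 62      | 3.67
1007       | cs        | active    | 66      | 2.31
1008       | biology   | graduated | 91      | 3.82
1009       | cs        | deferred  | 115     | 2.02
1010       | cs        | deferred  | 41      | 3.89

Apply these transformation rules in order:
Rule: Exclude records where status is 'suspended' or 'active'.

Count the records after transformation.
6

Step 1: Count records to exclude
  - 1 (suspended) + 3 (active) = 4 records
Step 2: Total records: 10
Step 3: Remaining = 10 - 4 = 6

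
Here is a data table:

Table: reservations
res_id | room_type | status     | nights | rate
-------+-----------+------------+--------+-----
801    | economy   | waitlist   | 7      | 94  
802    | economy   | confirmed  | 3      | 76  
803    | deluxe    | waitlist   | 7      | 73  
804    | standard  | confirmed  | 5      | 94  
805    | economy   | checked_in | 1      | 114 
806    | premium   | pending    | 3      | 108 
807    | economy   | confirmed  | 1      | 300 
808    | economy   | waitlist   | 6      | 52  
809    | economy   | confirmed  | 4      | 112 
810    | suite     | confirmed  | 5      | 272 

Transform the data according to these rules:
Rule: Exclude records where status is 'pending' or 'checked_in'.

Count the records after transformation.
8

Step 1: Count records to exclude
  - 1 (pending) + 1 (checked_in) = 2 records
Step 2: Total records: 10
Step 3: Remaining = 10 - 2 = 8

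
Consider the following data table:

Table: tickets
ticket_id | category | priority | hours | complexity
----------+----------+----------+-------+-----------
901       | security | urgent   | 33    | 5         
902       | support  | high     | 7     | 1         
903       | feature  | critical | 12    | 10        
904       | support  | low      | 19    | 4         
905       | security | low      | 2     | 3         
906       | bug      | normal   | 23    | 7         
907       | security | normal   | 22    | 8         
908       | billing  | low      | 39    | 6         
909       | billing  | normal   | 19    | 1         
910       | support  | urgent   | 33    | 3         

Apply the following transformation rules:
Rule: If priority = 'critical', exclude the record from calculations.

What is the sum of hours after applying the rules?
197

Step 1: Identify records where priority = 'critical'
Step 2: The excluded records sum to 12
Step 3: Original total hours = 209
Step 4: Remaining total = 209 - 12 = 197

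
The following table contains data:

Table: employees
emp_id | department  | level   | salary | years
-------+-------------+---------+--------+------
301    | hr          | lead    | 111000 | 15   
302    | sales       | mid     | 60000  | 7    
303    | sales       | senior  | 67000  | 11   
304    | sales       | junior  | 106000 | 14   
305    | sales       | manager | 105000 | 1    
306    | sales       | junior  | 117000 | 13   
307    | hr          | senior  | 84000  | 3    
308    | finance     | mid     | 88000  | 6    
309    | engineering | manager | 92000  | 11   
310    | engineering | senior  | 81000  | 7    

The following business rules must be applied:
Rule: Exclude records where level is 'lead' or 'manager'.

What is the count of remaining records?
7

Step 1: Count records to exclude
  - 1 (lead) + 2 (manager) = 3 records
Step 2: Total records: 10
Step 3: Remaining = 10 - 3 = 7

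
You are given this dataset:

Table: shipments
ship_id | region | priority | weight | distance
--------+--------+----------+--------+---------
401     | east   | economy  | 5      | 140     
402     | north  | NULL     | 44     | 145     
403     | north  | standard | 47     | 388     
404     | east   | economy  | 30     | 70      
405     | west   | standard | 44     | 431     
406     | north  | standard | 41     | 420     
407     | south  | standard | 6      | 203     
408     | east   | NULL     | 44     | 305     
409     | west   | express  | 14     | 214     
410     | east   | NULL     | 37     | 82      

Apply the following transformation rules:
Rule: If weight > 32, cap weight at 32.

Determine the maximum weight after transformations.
32

Step 1: Original maximum weight = 47
Step 2: Apply cap at 32
Step 3: 6 records had weight > 32 and were capped
Step 4: Maximum after transformation = 32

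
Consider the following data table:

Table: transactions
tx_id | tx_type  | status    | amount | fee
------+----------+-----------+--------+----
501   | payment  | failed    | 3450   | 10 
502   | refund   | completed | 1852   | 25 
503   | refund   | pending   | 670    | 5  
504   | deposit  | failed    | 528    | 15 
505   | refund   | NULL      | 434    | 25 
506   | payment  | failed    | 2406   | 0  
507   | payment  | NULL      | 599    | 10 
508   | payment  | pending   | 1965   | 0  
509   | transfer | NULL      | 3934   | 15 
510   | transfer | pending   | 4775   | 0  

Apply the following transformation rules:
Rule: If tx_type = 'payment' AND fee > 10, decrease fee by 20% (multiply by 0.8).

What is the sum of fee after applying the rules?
105

Step 1: Find records where tx_type = 'payment' AND fee > 10
Step 2: 0 records match, summing to 0
Step 3: After multiplier: 0 × 0.8 = 0.0
Step 4: Unaffected records sum: 105
Step 5: Final sum = 0.0 + 105 = 105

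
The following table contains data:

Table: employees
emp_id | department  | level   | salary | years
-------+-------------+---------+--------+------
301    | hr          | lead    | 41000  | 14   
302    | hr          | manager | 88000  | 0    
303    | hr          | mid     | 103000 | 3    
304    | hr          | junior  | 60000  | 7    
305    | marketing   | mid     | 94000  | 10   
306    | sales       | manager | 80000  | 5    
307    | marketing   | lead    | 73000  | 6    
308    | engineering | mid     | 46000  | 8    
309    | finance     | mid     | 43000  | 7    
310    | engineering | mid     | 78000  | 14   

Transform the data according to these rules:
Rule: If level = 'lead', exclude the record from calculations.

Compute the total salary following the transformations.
592000

Step 1: Identify records where level = 'lead'
Step 2: The excluded records sum to 114000
Step 3: Original total salary = 706000
Step 4: Remaining total = 706000 - 114000 = 592000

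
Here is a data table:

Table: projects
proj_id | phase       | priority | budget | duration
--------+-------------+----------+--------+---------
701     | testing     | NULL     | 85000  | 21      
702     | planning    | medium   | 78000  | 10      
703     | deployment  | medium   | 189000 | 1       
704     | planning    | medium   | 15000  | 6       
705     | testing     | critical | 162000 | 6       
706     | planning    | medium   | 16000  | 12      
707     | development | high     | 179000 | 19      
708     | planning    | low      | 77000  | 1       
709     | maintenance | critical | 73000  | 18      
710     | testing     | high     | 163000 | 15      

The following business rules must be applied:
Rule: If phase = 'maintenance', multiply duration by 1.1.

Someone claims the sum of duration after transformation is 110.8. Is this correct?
Yes, the result is correct.

Step 1: Calculate the correct sum after transformation
Step 2: Apply multiplier 1.1 to records where phase = 'maintenance'
Step 3: Correct result = 110.8
Step 4: Claimed result = 110.8
Step 5: 110.8 = 110.8 ✓
Conclusion: The claimed result is correct.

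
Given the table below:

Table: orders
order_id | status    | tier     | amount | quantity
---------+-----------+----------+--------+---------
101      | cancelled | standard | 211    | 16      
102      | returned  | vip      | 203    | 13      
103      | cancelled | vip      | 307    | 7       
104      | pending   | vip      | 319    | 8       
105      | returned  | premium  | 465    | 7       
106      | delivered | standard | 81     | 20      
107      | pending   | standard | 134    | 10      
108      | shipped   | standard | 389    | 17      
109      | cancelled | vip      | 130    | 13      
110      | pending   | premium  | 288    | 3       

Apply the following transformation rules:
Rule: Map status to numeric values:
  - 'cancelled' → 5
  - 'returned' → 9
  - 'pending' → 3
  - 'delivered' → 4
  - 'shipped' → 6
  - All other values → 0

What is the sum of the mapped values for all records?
52

Step 1: Apply mapping to each record
Step 2: Count by status:
  'cancelled': 3 records × 5 = 15
  'returned': 2 records × 9 = 18
  'pending': 3 records × 3 = 9
  'delivered': 1 records × 4 = 4
  'shipped': 1 records × 6 = 6
Step 3: Sum all mapped values = 52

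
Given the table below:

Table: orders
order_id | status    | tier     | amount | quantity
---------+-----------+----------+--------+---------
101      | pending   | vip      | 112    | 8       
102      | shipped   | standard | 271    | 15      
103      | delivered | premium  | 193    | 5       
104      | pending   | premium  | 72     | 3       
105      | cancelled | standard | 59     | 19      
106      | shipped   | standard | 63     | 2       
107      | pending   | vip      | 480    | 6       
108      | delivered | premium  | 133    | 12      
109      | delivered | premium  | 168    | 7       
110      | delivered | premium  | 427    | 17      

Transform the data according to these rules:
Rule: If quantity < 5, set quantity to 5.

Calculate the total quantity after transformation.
99

Step 1: 2 records have quantity < 5
Step 2: These records originally summed to 5
Step 3: After setting to minimum: 2 × 5 = 10
Step 4: Unaffected records sum: 89
Step 5: Final sum = 10 + 89 = 99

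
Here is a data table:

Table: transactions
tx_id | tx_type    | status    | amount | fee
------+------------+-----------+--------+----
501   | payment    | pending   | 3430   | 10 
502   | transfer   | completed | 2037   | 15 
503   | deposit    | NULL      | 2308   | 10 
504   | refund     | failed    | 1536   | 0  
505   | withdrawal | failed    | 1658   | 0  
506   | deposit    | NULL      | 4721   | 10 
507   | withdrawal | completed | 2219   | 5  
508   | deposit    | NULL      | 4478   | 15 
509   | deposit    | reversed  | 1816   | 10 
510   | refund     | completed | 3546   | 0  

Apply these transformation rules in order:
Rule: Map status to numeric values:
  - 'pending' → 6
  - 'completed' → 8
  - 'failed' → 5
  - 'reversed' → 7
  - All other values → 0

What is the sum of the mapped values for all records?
47

Step 1: Apply mapping to each record
Step 2: Count by status:
  'pending': 1 records × 6 = 6
  'completed': 3 records × 8 = 24
  'failed': 2 records × 5 = 10
  'reversed': 1 records × 7 = 7
Step 3: Sum all mapped values = 47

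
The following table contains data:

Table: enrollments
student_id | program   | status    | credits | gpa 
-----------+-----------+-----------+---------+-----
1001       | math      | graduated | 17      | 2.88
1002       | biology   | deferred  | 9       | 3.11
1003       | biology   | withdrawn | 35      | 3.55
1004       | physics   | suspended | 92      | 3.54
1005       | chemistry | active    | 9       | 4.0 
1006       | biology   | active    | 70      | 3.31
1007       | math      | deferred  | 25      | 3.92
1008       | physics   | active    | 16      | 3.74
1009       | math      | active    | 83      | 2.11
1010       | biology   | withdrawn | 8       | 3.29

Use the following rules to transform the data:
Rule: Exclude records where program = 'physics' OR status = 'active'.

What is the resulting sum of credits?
94

Step 1: Find records where program = 'physics' OR status = 'active'
Step 2: 5 records match, summing to 270
Step 3: Original sum: 364
Step 4: Remaining sum = 364 - 270 = 94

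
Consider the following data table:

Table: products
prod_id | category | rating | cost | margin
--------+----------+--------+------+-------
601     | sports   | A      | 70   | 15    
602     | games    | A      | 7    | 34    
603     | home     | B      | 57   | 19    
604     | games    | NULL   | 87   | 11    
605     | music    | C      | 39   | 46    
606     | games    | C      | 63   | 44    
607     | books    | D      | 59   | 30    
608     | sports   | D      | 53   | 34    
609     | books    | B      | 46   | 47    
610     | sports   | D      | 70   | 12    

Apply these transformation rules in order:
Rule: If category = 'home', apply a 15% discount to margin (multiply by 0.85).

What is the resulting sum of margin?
289.15

Step 1: Records with category = 'home' have total margin = 19
Step 2: Apply multiplier: 19 × 0.85 = 16.15
Step 3: Other records total: 273
Step 4: Final sum = 16.15 + 273 = 289.15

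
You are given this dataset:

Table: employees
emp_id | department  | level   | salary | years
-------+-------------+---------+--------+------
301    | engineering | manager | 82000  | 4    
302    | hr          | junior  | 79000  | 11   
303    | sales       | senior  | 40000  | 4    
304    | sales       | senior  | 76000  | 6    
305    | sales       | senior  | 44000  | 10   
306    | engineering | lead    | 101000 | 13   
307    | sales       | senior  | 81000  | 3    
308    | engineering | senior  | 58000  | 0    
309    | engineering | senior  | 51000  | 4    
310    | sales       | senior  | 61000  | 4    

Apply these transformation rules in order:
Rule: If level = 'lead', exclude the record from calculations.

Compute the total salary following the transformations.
572000

Step 1: Identify records where level = 'lead'
Step 2: The excluded records sum to 101000
Step 3: Original total salary = 673000
Step 4: Remaining total = 673000 - 101000 = 572000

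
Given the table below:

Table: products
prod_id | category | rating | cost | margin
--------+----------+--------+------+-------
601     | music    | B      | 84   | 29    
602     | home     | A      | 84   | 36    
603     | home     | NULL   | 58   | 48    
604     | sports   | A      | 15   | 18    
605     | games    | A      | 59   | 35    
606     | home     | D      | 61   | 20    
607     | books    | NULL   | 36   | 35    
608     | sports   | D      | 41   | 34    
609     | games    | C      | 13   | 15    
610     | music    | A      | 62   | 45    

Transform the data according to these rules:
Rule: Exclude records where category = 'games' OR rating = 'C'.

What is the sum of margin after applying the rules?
265

Step 1: Find records where category = 'games' OR rating = 'C'
Step 2: 2 records match, summing to 50
Step 3: Original sum: 315
Step 4: Remaining sum = 315 - 50 = 265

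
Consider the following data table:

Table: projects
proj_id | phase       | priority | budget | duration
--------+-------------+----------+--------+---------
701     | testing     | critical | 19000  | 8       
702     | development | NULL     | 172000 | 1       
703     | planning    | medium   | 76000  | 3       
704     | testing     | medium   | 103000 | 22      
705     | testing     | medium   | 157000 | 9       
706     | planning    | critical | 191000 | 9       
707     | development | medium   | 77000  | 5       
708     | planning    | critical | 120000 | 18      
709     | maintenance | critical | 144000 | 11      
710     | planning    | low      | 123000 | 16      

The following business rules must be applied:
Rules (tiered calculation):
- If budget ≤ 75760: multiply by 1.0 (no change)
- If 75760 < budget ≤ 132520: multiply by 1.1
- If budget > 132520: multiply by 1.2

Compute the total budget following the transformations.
1364700.0

Step 1: Tier 1 (budget ≤ 75760): 1 records, sum = 19000 × 1.0 = 19000.0
Step 2: Tier 2 (75760 < budget ≤ 132520): 5 records, sum = 499000 × 1.1 = 548900.0
Step 3: Tier 3 (budget > 132520): 4 records, sum = 664000 × 1.2 = 796800.0
Step 4: Final sum = 19000.0 + 548900.0 + 796800.0 = 1364700.0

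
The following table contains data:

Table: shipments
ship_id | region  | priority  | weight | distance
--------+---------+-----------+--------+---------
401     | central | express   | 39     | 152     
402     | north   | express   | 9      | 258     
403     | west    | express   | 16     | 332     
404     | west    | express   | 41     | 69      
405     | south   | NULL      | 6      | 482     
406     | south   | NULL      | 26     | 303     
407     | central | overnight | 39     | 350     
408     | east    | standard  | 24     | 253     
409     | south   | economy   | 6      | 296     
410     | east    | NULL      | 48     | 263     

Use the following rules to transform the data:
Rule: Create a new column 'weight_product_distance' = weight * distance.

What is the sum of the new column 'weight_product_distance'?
61283

Step 1: For each record, compute weight * distance
Example calculations:
  39 * 152 = 5928
  9 * 258 = 2322
  16 * 332 = 5312
  ...
Step 2: Sum all derived values
Step 3: Total = 61283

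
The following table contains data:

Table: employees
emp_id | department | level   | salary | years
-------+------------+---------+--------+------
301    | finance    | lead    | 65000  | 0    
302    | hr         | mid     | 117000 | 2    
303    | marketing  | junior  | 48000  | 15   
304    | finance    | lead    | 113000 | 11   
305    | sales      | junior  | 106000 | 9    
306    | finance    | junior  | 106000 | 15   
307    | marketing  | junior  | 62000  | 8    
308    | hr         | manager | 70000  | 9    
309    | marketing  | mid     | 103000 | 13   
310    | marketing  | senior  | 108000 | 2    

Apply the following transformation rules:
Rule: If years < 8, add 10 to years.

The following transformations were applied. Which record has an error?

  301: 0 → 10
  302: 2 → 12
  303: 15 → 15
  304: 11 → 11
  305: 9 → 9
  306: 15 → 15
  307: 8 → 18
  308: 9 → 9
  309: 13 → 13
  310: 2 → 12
Record 307 has an error. The correct transformed value should be 8, not 18.

Step 1: Check each record against the rule
Step 2: Record 307 has years = 8
Step 3: Since 8 >= 8, the bonus should not have been applied
Step 4: Correct value = 8, but claimed value = 18
Conclusion: Record 307 has the error.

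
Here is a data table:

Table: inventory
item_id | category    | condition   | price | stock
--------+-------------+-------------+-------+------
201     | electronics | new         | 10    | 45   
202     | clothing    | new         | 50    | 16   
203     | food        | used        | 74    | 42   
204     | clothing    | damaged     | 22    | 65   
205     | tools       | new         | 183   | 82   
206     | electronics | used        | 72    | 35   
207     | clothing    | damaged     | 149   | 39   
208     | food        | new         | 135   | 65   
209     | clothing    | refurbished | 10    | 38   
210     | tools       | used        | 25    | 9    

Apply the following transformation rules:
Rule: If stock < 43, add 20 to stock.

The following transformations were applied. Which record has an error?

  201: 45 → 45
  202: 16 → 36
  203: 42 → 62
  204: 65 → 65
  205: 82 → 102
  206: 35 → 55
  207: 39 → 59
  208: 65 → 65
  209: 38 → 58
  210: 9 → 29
Record 205 has an error. The correct transformed value should be 82, not 102.

Step 1: Check each record against the rule
Step 2: Record 205 has stock = 82
Step 3: Since 82 >= 43, the bonus should not have been applied
Step 4: Correct value = 82, but claimed value = 102
Conclusion: Record 205 has the error.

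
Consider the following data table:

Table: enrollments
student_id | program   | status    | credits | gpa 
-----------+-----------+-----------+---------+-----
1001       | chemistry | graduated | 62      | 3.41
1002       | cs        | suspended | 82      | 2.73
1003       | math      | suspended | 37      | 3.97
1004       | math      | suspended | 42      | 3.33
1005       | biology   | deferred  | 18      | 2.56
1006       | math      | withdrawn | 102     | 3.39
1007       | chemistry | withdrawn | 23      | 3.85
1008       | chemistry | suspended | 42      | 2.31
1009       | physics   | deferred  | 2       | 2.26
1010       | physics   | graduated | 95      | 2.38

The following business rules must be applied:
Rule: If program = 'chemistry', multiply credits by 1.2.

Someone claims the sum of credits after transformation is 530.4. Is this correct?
Yes, the result is correct.

Step 1: Calculate the correct sum after transformation
Step 2: Apply multiplier 1.2 to records where program = 'chemistry'
Step 3: Correct result = 530.4
Step 4: Claimed result = 530.4
Step 5: 530.4 = 530.4 ✓
Conclusion: The claimed result is correct.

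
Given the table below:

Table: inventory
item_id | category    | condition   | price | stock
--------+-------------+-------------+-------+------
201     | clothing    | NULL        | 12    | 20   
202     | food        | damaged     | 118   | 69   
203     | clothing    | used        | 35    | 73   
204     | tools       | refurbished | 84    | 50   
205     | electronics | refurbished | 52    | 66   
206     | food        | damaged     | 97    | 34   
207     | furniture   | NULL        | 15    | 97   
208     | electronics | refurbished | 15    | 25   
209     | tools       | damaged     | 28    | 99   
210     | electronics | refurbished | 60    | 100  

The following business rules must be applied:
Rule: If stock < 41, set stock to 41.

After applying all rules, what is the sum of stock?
677

Step 1: 3 records have stock < 41
Step 2: These records originally summed to 79
Step 3: After setting to minimum: 3 × 41 = 123
Step 4: Unaffected records sum: 554
Step 5: Final sum = 123 + 554 = 677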